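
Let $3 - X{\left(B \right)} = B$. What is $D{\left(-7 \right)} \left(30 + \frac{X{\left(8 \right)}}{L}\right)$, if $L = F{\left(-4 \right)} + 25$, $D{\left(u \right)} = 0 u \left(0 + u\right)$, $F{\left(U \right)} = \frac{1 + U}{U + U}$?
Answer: $0$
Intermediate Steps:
$F{\left(U \right)} = \frac{1 + U}{2 U}$
$X{\left(B \right)} = 3 - B$
$D{\left(u \right)} = 0$ ($D{\left(u \right)} = 0 u = 0$)
$L = \frac{203}{8}$ ($L = \frac{1 - 4}{2 \left(-4\right)} + 25 = \frac{1}{2} \left(- \frac{1}{4}\right) \left(-3\right) + 25 = \frac{3}{8} + 25 = \frac{203}{8} \approx 25.375$)
$D{\left(-7 \right)} \left(30 + \frac{X{\left(8 \right)}}{L}\right) = 0 \left(30 + \frac{3 - 8}{\frac{203}{8}}\right) = 0 \left(30 + \left(3 - 8\right) \frac{8}{203}\right) = 0 \left(30 - \frac{40}{203}\right) = 0 \cdot \frac{6050}{203} = 0$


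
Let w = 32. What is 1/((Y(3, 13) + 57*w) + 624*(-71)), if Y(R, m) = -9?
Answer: -1/42489 ≈ -2.3536e-5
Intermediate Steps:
1/((Y(3, 13) + 57*w) + 624*(-71)) = 1/((-9 + 57*32) + 624*(-71)) = 1/((-9 + 1824) - 44304) = 1/(1815 - 44304) = 1/(-42489) = -1/42489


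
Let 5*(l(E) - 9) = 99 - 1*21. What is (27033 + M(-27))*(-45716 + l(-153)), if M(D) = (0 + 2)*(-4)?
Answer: -1234810085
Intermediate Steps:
l(E) = 123/5 (l(E) = 9 + (99 - 1*21)/5 = 9 + (99 - 21)/5 = 9 + (⅕)*78 = 9 + 78/5 = 123/5)
M(D) = -8 (M(D) = 2*(-4) = -8)
(27033 + M(-27))*(-45716 + l(-153)) = (27033 - 8)*(-45716 + 123/5) = 27025*(-228457/5) = -1234810085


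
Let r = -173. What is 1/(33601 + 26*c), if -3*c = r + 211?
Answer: 3/99815 ≈ 3.0056e-5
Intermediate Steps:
c = -38/3 (c = -(-173 + 211)/3 = -1/3*38 = -38/3 ≈ -12.667)
1/(33601 + 26*c) = 1/(33601 + 26*(-38/3)) = 1/(33601 - 988/3) = 1/(99815/3) = 3/99815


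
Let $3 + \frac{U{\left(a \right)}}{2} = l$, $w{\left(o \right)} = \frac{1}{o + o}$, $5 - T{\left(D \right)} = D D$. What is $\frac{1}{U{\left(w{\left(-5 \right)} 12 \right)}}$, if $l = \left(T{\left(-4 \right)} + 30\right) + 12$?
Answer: $\frac{1}{56} \approx 0.017857$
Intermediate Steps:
$T{\left(D \right)} = 5 - D^{2}$ ($T{\left(D \right)} = 5 - D D = 5 - D^{2}$)
$w{\left(o \right)} = \frac{1}{2 o}$
$l = 31$ ($l = \left(\left(5 - \left(-4\right)^{2}\right) + 30\right) + 12 = \left(\left(5 - 16\right) + 30\right) + 12 = \left(-11 + 30\right) + 12 = 19 + 12 = 31$)
$U{\left(a \right)} = 56$ ($U{\left(a \right)} = -6 + 2 \cdot 31 = -6 + 62 = 56$)
$\frac{1}{U{\left(w{\left(-5 \right)} 12 \right)}} = \frac{1}{56}$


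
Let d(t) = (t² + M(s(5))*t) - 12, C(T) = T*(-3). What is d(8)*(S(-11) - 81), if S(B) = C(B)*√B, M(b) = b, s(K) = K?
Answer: -7452 + 3036*I*√11 ≈ -7452.0 + 10069.0*I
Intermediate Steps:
C(T) = -3*T
d(t) = -12 + t² + 5*t (d(t) = (t² + 5*t) - 12 = -12 + t² + 5*t)
S(B) = -3*B^(3/2) (S(B) = (-3*B)*√B = -3*B^(3/2))
d(8)*(S(-11) - 81) = (-12 + 8² + 5*8)*(-(-33)*I*√11 - 81) = (-12 + 64 + 40)*(-(-33)*I*√11 - 81) = 92*(33*I*√11 - 81) = 92*(-81 + 33*I*√11) = -7452 + 3036*I*√11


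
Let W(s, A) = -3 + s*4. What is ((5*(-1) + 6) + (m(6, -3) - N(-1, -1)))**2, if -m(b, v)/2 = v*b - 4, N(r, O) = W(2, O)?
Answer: 1600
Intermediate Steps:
W(s, A) = -3 + 4*s
N(r, O) = 5 (N(r, O) = -3 + 4*2 = -3 + 8 = 5)
m(b, v) = 8 - 2*b*v (m(b, v) = -2*(v*b - 4) = -2*(b*v - 4) = -2*(-4 + b*v) = 8 - 2*b*v)
((5*(-1) + 6) + (m(6, -3) - N(-1, -1)))**2 = ((5*(-1) + 6) + ((8 - 2*6*(-3)) - 1*5))**2 = ((-5 + 6) + ((8 + 36) - 5))**2 = (1 + (44 - 5))**2 = (1 + 39)**2 = 40**2 = 1600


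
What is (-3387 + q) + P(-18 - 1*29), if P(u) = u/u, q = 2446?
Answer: -940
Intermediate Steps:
P(u) = 1
(-3387 + q) + P(-18 - 1*29) = (-3387 + 2446) + 1 = -941 + 1 = -940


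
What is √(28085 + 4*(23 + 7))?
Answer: √28205 ≈ 167.94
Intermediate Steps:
√(28085 + 4*(23 + 7)) = √(28085 + 4*30) = √(28085 + 120) = √28205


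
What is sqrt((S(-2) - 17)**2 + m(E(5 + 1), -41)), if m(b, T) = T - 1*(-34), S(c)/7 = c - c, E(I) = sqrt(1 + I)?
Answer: sqrt(282) ≈ 16.793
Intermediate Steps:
S(c) = 0 (S(c) = 7*(c - c) = 7*0 = 0)
m(b, T) = 34 + T (m(b, T) = T + 34 = 34 + T)
sqrt((S(-2) - 17)**2 + m(E(5 + 1), -41)) = sqrt((0 - 17)**2 + (34 - 41)) = sqrt((-17)**2 - 7) = sqrt(289 - 7) = sqrt(282)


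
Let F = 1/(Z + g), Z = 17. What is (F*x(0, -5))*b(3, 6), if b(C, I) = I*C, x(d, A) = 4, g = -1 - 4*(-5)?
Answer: 2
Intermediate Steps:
g = 19 (g = -1 + 20 = 19)
F = 1/36 (F = 1/(17 + 19) = 1/36 ≈ 0.027778)
b(C, I) = C*I
(F*x(0, -5))*b(3, 6) = ((1/36)*4)*(3*6) = (⅑)*18 = 2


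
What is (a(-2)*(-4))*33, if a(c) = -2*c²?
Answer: 1056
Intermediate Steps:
(a(-2)*(-4))*33 = (-2*(-2)²*(-4))*33 = (-2*4*(-4))*33 = -8*(-4)*33 = 32*33 = 1056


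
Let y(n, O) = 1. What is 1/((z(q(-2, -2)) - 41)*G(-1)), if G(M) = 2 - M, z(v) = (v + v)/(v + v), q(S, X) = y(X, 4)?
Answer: -1/120 ≈ -0.0083333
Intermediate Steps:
q(S, X) = 1
z(v) = 1 (z(v) = (2*v)/((2*v)) = (2*v)*(1/(2*v)) = 1)
1/((z(q(-2, -2)) - 41)*G(-1)) = 1/((1 - 41)*(2 - 1*(-1))) = 1/(-40*(2 + 1)) = 1/(-40*3) = 1/(-120) = -1/120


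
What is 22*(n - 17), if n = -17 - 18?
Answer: -1144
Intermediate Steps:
n = -35
22*(n - 17) = 22*(-35 - 17) = 22*(-52) = -1144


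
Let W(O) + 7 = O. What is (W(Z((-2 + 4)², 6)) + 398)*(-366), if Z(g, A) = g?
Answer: -144570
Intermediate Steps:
W(O) = -7 + O
(W(Z((-2 + 4)², 6)) + 398)*(-366) = ((-7 + (-2 + 4)²) + 398)*(-366) = ((-7 + 2²) + 398)*(-366) = ((-7 + 4) + 398)*(-366) = (-3 + 398)*(-366) = 395*(-366) = -144570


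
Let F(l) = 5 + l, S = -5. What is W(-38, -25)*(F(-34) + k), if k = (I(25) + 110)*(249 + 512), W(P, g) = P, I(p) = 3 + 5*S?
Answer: -2543682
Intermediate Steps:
I(p) = -22 (I(p) = 3 + 5*(-5) = 3 - 25 = -22)
k = 66968 (k = (-22 + 110)*(249 + 512) = 88*761 = 66968)
W(-38, -25)*(F(-34) + k) = -38*((5 - 34) + 66968) = -38*(-29 + 66968) = -38*66939 = -2543682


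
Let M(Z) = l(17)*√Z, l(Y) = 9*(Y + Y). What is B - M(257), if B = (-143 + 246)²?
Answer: 10609 - 306*√257 ≈ 5703.4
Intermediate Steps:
l(Y) = 18*Y (l(Y) = 9*(2*Y) = 18*Y)
M(Z) = 306*√Z (M(Z) = (18*17)*√Z = 306*√Z)
B = 10609 (B = 103² = 10609)
B - M(257) = 10609 - 306*√257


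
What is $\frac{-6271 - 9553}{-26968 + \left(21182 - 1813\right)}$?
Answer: $\frac{15824}{7599} \approx 2.0824$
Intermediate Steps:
$\frac{-6271 - 9553}{-26968 + \left(21182 - 1813\right)} = - \frac{15824}{-26968 + \left(21182 - 1813\right)} = - \frac{15824}{-26968 + 19369} = - \frac{15824}{-7599} = \left(-15824\right) \left(- \frac{1}{7599}\right) = \frac{15824}{7599}$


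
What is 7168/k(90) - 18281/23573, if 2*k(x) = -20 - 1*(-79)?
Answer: 336863949/1390807 ≈ 242.21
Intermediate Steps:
k(x) = 59/2 (k(x) = (-20 - 1*(-79))/2 = (-20 + 79)/2 = (1/2)*59 = 59/2)
7168/k(90) - 18281/23573 = 7168/(59/2) - 18281/23573 = 7168*(2/59) - 18281*1/23573 = 14336/59 - 18281/23573 = 336863949/1390807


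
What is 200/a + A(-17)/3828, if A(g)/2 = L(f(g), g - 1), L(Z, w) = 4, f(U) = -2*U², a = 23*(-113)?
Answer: -186202/2487243 ≈ -0.074863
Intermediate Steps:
a = -2599
A(g) = 8 (A(g) = 2*4 = 8)
200/a + A(-17)/3828 = 200/(-2599) + 8/3828 = 200*(-1/2599) + 8*(1/3828) = -200/2599 + 2/957 = -186202/2487243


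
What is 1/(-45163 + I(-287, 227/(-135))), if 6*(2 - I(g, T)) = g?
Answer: -6/270679 ≈ -2.2166e-5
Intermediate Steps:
I(g, T) = 2 - g/6
1/(-45163 + I(-287, 227/(-135))) = 1/(-45163 + (2 - 1/6*(-287))) = 1/(-45163 + (2 + 287/6)) = 1/(-45163 + 299/6) = 1/(-270679/6) = -6/270679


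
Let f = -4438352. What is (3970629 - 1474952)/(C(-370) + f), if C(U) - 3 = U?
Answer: -2495677/4438719 ≈ -0.56225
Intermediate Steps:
C(U) = 3 + U
(3970629 - 1474952)/(C(-370) + f) = (3970629 - 1474952)/((3 - 370) - 4438352) = 2495677/(-367 - 4438352) = 2495677/(-4438719) = 2495677*(-1/4438719) = -2495677/4438719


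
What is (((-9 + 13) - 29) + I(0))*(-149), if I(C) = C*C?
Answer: 3725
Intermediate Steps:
I(C) = C²
(((-9 + 13) - 29) + I(0))*(-149) = (((-9 + 13) - 29) + 0²)*(-149) = ((4 - 29) + 0)*(-149) = (-25 + 0)*(-149) = -25*(-149) = 3725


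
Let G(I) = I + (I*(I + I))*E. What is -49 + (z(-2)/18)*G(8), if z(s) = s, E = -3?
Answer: -65/9 ≈ -7.2222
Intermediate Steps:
G(I) = I - 6*I**2 (G(I) = I + (I*(I + I))*(-3) = I + (I*(2*I))*(-3) = I + (2*I**2)*(-3) = I - 6*I**2)
-49 + (z(-2)/18)*G(8) = -49 + (-2/18)*(8*(1 - 6*8)) = -49 + (-2*1/18)*(8*(1 - 48)) = -49 - 8*(-47)/9 = -49 - 1/9*(-376) = -49 + 376/9 = -65/9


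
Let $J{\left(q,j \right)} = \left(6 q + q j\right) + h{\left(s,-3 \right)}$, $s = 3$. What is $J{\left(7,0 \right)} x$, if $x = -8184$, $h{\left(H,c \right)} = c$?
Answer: $-319176$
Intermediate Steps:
$J{\left(q,j \right)} = -3 + 6 q + j q$ ($J{\left(q,j \right)} = \left(6 q + q j\right) - 3 = \left(6 q + j q\right) - 3 = -3 + 6 q + j q$)
$J{\left(7,0 \right)} x = \left(-3 + 6 \cdot 7 + 0 \cdot 7\right) \left(-8184\right) = \left(-3 + 42 + 0\right) \left(-8184\right) = 39 \left(-8184\right) = -319176$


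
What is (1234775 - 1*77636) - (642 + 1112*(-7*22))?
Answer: 1327745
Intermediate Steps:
(1234775 - 1*77636) - (642 + 1112*(-7*22)) = (1234775 - 77636) - (642 + 1112*(-154)) = 1157139 - (642 - 171248) = 1157139 - 1*(-170606) = 1157139 + 170606 = 1327745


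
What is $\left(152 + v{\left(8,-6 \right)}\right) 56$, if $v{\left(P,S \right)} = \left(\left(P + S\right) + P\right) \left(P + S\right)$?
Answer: $9632$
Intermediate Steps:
$v{\left(P,S \right)} = \left(P + S\right) \left(S + 2 P\right)$ ($v{\left(P,S \right)} = \left(S + 2 P\right) \left(P + S\right) = \left(P + S\right) \left(S + 2 P\right)$)
$\left(152 + v{\left(8,-6 \right)}\right) 56 = \left(152 + \left(\left(-6\right)^{2} + 2 \cdot 8^{2} + 3 \cdot 8 \left(-6\right)\right)\right) 56 = \left(152 + \left(36 + 2 \cdot 64 - 144\right)\right) 56 = \left(152 + \left(36 + 128 - 144\right)\right) 56 = \left(152 + 20\right) 56 = 172 \cdot 56 = 9632$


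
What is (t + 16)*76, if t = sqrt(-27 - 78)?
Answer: 1216 + 76*I*sqrt(105) ≈ 1216.0 + 778.77*I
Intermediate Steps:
t = I*sqrt(105) (t = sqrt(-105) = I*sqrt(105) ≈ 10.247*I)
(t + 16)*76 = (I*sqrt(105) + 16)*76 = (16 + I*sqrt(105))*76 = 1216 + 76*I*sqrt(105)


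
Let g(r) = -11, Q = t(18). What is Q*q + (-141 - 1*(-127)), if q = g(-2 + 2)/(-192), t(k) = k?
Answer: -415/32 ≈ -12.969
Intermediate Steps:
Q = 18
q = 11/192 (q = -11/(-192) = -11*(-1/192) = 11/192 ≈ 0.057292)
Q*q + (-141 - 1*(-127)) = 18*(11/192) + (-141 - 1*(-127)) = 33/32 + (-141 + 127) = 33/32 - 14 = -415/32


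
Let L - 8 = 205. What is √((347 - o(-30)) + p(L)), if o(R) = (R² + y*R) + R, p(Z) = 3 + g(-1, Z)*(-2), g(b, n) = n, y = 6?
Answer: I*√766 ≈ 27.677*I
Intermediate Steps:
L = 213 (L = 8 + 205 = 213)
p(Z) = 3 - 2*Z (p(Z) = 3 + Z*(-2) = 3 - 2*Z)
o(R) = R² + 7*R (o(R) = (R² + 6*R) + R = R² + 7*R)
√((347 - o(-30)) + p(L)) = √((347 - (-30)*(7 - 30)) + (3 - 2*213)) = √((347 - (-30)*(-23)) + (3 - 426)) = √((347 - 1*690) - 423) = √((347 - 690) - 423) = √(-343 - 423) = √(-766) = I*√766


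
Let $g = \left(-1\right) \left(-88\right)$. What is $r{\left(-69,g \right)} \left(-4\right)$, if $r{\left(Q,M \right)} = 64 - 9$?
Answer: $-220$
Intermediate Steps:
$g = 88$
$r{\left(Q,M \right)} = 55$
$r{\left(-69,g \right)} \left(-4\right) = 55 \left(-4\right) = -220$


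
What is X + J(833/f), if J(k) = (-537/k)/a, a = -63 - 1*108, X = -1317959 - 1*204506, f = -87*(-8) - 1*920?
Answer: -10326885823/6783 ≈ -1.5225e+6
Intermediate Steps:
f = -224 (f = 696 - 920 = -224)
X = -1522465 (X = -1317959 - 204506 = -1522465)
a = -171 (a = -63 - 108 = -171)
J(k) = 179/(57*k) (J(k) = -537/k/(-171) = -537/k*(-1/171) = 179/(57*k))
X + J(833/f) = -1522465 + 179/(57*((833/(-224)))) = -1522465 + 179/(57*((833*(-1/224)))) = -1522465 + 179/(57*(-119/32)) = -1522465 + (179/57)*(-32/119) = -1522465 - 5728/6783 = -10326885823/6783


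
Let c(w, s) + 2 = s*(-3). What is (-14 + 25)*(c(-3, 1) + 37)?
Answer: 352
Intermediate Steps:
c(w, s) = -2 - 3*s (c(w, s) = -2 + s*(-3) = -2 - 3*s)
(-14 + 25)*(c(-3, 1) + 37) = (-14 + 25)*((-2 - 3*1) + 37) = 11*((-2 - 3) + 37) = 11*(-5 + 37) = 11*32 = 352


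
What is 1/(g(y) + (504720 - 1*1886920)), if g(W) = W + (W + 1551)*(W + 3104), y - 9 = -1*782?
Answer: 1/430545 ≈ 2.3226e-6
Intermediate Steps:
y = -773 (y = 9 - 1*782 = 9 - 782 = -773)
g(W) = W + (1551 + W)*(3104 + W)
1/(g(y) + (504720 - 1*1886920)) = 1/((4814304 + (-773)² + 4656*(-773)) + (504720 - 1*1886920)) = 1/((4814304 + 597529 - 3599088) + (504720 - 1886920)) = 1/(1812745 - 1382200) = 1/430545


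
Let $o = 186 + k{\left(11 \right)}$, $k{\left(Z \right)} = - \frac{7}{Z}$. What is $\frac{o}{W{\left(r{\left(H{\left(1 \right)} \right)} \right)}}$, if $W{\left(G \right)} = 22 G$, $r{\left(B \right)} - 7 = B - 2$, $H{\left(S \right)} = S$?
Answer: $\frac{2039}{1452} \approx 1.4043$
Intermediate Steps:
$r{\left(B \right)} = 5 + B$ ($r{\left(B \right)} = 7 + \left(B - 2\right) = 7 + \left(-2 + B\right) = 5 + B$)
$o = \frac{2039}{11}$ ($o = 186 - \frac{7}{11} = \frac{2039}{11} \approx 185.36$)
$\frac{o}{W{\left(r{\left(H{\left(1 \right)} \right)} \right)}} = \frac{2039}{11 \cdot 22 \left(5 + 1\right)} = \frac{2039}{11 \cdot 22 \cdot 6} = \frac{2039}{11 \cdot 132} = \frac{2039}{11} \cdot \frac{1}{132} = \frac{2039}{1452}$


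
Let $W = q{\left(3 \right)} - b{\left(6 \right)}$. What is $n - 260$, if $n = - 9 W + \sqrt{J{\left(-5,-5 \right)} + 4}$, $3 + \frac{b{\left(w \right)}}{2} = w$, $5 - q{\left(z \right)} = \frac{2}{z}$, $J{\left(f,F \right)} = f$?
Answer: $-245 + i \approx -245.0 + 1.0 i$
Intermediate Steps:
$q{\left(z \right)} = 5 - \frac{2}{z}$
$b{\left(w \right)} = -6 + 2 w$
$W = - \frac{5}{3}$ ($W = \left(5 - \frac{2}{3}\right) - \left(-6 + 2 \cdot 6\right) = \left(5 - \frac{2}{3}\right) - \left(-6 + 12\right) = \left(5 - \frac{2}{3}\right) - 6 = \frac{13}{3} - 6 = - \frac{5}{3} \approx -1.6667$)
$n = 15 + i$ ($n = \left(-9\right) \left(- \frac{5}{3}\right) + \sqrt{-5 + 4} = 15 + \sqrt{-1} = 15 + i \approx 15.0 + 1.0 i$)
$n - 260 = \left(15 + i\right) - 260 = -245 + i$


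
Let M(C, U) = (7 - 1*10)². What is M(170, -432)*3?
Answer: 27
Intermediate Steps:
M(C, U) = 9 (M(C, U) = (7 - 10)² = (-3)² = 9)
M(170, -432)*3 = 9*3 = 27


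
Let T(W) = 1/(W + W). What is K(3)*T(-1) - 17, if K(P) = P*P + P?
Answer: -23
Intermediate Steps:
K(P) = P + P² (K(P) = P² + P = P + P²)
T(W) = 1/(2*W)
K(3)*T(-1) - 17 = (3*(1 + 3))*((½)/(-1)) - 17 = (3*4)*((½)*(-1)) - 17 = 12*(-½) - 17 = -6 - 17 = -23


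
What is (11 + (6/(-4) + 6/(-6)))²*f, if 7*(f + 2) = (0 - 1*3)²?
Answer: -1445/28 ≈ -51.607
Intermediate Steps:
f = -5/7 (f = -2 + (0 - 1*3)²/7 = -2 + (0 - 3)²/7 = -2 + (⅐)*(-3)² = -2 + (⅐)*9 = -2 + 9/7 = -5/7 ≈ -0.71429)
(11 + (6/(-4) + 6/(-6)))²*f = (11 + (6/(-4) + 6/(-6)))²*(-5/7) = (11 + (6*(-¼) + 6*(-⅙)))²*(-5/7) = (11 + (-3/2 - 1))²*(-5/7) = (11 - 5/2)²*(-5/7) = (17/2)²*(-5/7) = (289/4)*(-5/7) = -1445/28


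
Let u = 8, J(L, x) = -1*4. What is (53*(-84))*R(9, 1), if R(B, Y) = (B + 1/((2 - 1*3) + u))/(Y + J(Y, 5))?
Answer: 13568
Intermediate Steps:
J(L, x) = -4
R(B, Y) = (1/7 + B)/(-4 + Y) (R(B, Y) = (B + 1/((2 - 1*3) + 8))/(Y - 4) = (B + 1/((2 - 3) + 8))/(-4 + Y) = (B + 1/(-1 + 8))/(-4 + Y) = (B + 1/7)/(-4 + Y) = (1/7 + B)/(-4 + Y))
(53*(-84))*R(9, 1) = (53*(-84))*((1/7 + 9)/(-4 + 1)) = -4452*64/((-3)*7) = -(-1484)*64/7 = -4452*(-64/21) = 13568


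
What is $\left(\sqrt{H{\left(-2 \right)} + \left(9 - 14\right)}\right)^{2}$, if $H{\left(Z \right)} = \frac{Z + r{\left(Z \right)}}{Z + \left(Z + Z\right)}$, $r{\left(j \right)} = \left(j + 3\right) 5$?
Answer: $- \frac{11}{2} \approx -5.5$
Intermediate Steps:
$r{\left(j \right)} = 15 + 5 j$ ($r{\left(j \right)} = \left(3 + j\right) 5 = 15 + 5 j$)
$H{\left(Z \right)} = \frac{15 + 6 Z}{3 Z}$ ($H{\left(Z \right)} = \frac{Z + \left(15 + 5 Z\right)}{Z + \left(Z + Z\right)} = \frac{15 + 6 Z}{Z + 2 Z} = \frac{15 + 6 Z}{3 Z}$)
$\left(\sqrt{H{\left(-2 \right)} + \left(9 - 14\right)}\right)^{2} = \left(\sqrt{\left(2 + \frac{5}{-2}\right) + \left(9 - 14\right)}\right)^{2} = \left(\sqrt{\left(2 + 5 \left(- \frac{1}{2}\right)\right) + \left(9 - 14\right)}\right)^{2} = \left(\sqrt{\left(2 - \frac{5}{2}\right) - 5}\right)^{2} = \left(\sqrt{- \frac{1}{2} - 5}\right)^{2} = \left(\sqrt{- \frac{11}{2}}\right)^{2} = \left(\frac{i \sqrt{22}}{2}\right)^{2} = - \frac{11}{2}$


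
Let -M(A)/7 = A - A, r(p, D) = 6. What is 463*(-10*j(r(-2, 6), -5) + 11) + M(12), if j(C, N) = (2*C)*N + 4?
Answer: 264373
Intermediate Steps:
M(A) = 0 (M(A) = -7*(A - A) = -7*0 = 0)
j(C, N) = 4 + 2*C*N (j(C, N) = 2*C*N + 4 = 4 + 2*C*N)
463*(-10*j(r(-2, 6), -5) + 11) + M(12) = 463*(-10*(4 + 2*6*(-5)) + 11) + 0 = 463*(-10*(4 - 60) + 11) + 0 = 463*(-10*(-56) + 11) + 0 = 463*(560 + 11) + 0 = 463*571 + 0 = 264373 + 0 = 264373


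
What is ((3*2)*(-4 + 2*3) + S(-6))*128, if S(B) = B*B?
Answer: 6144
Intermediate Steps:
S(B) = B**2
((3*2)*(-4 + 2*3) + S(-6))*128 = ((3*2)*(-4 + 2*3) + (-6)**2)*128 = (6*(-4 + 6) + 36)*128 = (6*2 + 36)*128 = (12 + 36)*128 = 48*128 = 6144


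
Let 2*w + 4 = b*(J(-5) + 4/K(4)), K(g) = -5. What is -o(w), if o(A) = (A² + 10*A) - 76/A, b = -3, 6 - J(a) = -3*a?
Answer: -3585283/12700 ≈ -282.31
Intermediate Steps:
J(a) = 6 + 3*a (J(a) = 6 - (-3)*a = 6 + 3*a)
w = 127/10 (w = -2 + (-3*((6 + 3*(-5)) + 4/(-5)))/2 = -2 + (-3*((6 - 15) + 4*(-⅕)))/2 = -2 + (-3*(-9 - ⅘))/2 = -2 + (-3*(-49/5))/2 = -2 + (½)*(147/5) = -2 + 147/10 = 127/10 ≈ 12.700)
o(A) = A² - 76/A + 10*A
-o(w) = -(-76 + (127/10)²*(10 + 127/10))/127/10 = -10*(-76 + (16129/100)*(227/10))/127 = -10*(-76 + 3661283/1000)/127 = -10*3585283/(127*1000) = -1*3585283/12700 = -3585283/12700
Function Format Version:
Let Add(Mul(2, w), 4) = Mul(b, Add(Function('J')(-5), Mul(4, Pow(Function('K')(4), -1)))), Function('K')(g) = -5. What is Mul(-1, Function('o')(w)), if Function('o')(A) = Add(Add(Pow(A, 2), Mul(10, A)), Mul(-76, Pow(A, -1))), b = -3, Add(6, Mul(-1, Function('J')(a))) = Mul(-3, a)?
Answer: Rational(-3585283, 12700) ≈ -282.31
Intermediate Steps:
Function('J')(a) = Add(6, Mul(3, a)) (Function('J')(a) = Add(6, Mul(-1, Mul(-3, a))) = Add(6, Mul(3, a)))
w = Rational(127, 10) (w = Add(-2, Mul(Rational(1, 2), Mul(-3, Add(Add(6, Mul(3, -5)), Mul(4, Pow(-5, -1)))))) = Add(-2, Mul(Rational(1, 2), Mul(-3, Add(Add(6, -15), Mul(4, Rational(-1, 5)))))) = Add(-2, Mul(Rational(1, 2), Mul(-3, Add(-9, Rational(-4, 5))))) = Add(-2, Mul(Rational(1, 2), Mul(-3, Rational(-49, 5)))) = Add(-2, Mul(Rational(1, 2), Rational(147, 5))) = Add(-2, Rational(147, 10)) = Rational(127, 10) ≈ 12.700)
Function('o')(A) = Add(Pow(A, 2), Mul(-76, Pow(A, -1)), Mul(10, A))
Mul(-1, Function('o')(w)) = Mul(-1, Mul(Pow(Rational(127, 10), -1), Add(-76, Mul(Pow(Rational(127, 10), 2), Add(10, Rational(127, 10)))))) = Mul(-1, Mul(Rational(10, 127), Add(-76, Mul(Rational(16129, 100), Rational(227, 10))))) = Mul(-1, Mul(Rational(10, 127), Add(-76, Rational(3661283, 1000)))) = Mul(-1, Mul(Rational(10, 127), Rational(3585283, 1000))) = Mul(-1, Rational(3585283, 12700)) = Rational(-3585283, 12700)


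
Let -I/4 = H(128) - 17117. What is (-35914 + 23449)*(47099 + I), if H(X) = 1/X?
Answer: -46097352495/32 ≈ -1.4405e+9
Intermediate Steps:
I = 2190975/32 (I = -4*(1/128 - 17117) = -4*(-2190975/128) = 2190975/32 ≈ 68468.)
(-35914 + 23449)*(47099 + I) = (-35914 + 23449)*(47099 + 2190975/32) = -12465*3698143/32 = -46097352495/32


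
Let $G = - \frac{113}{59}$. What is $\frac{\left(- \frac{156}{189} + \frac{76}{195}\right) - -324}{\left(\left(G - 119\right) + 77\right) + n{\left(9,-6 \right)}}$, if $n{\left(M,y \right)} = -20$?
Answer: $- \frac{78174764}{15442245} \approx -5.0624$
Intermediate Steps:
$G = - \frac{113}{59}$ ($G = \left(-113\right) \frac{1}{59} = - \frac{113}{59} \approx -1.9153$)
$\frac{\left(- \frac{156}{189} + \frac{76}{195}\right) - -324}{\left(\left(G - 119\right) + 77\right) + n{\left(9,-6 \right)}} = \frac{\left(- \frac{156}{189} + \frac{76}{195}\right) - -324}{\left(\left(- \frac{113}{59} - 119\right) + 77\right) - 20} = \frac{\left(\left(-156\right) \frac{1}{189} + 76 \cdot \frac{1}{195}\right) + 324}{\left(- \frac{7134}{59} + 77\right) - 20} = \frac{\left(- \frac{52}{63} + \frac{76}{195}\right) + 324}{- \frac{2591}{59} - 20} = \frac{- \frac{1784}{4095} + 324}{- \frac{3771}{59}} = \frac{1324996}{4095} \left(- \frac{59}{3771}\right) = - \frac{78174764}{15442245}$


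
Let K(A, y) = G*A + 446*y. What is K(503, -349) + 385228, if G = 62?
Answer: 260760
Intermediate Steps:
K(A, y) = 62*A + 446*y
K(503, -349) + 385228 = (62*503 + 446*(-349)) + 385228 = (31186 - 155654) + 385228 = -124468 + 385228 = 260760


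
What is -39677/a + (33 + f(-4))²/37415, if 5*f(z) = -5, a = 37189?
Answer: -1446433419/1391426435 ≈ -1.0395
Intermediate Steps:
f(z) = -1 (f(z) = (⅕)*(-5) = -1)
-39677/a + (33 + f(-4))²/37415 = -39677/37189 + (33 - 1)²/37415 = -39677*1/37189 + 32²*(1/37415) = -39677/37189 + 1024*(1/37415) = -39677/37189 + 1024/37415 = -1446433419/1391426435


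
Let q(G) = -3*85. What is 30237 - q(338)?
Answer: 30492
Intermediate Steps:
q(G) = -255
30237 - q(338) = 30237 - 1*(-255) = 30237 + 255 = 30492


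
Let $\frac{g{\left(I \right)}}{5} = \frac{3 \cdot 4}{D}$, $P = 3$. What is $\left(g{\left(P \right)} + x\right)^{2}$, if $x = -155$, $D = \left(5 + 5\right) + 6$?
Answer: $\frac{366025}{16} \approx 22877.0$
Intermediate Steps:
$D = 16$ ($D = 10 + 6 = 16$)
$g{\left(I \right)} = \frac{15}{4}$ ($g{\left(I \right)} = 5 \frac{3 \cdot 4}{16} = 5 \cdot 12 \cdot \frac{1}{16} = 5 \cdot \frac{3}{4} = \frac{15}{4}$)
$\left(g{\left(P \right)} + x\right)^{2} = \left(\frac{15}{4} - 155\right)^{2} = \left(- \frac{605}{4}\right)^{2} = \frac{366025}{16}$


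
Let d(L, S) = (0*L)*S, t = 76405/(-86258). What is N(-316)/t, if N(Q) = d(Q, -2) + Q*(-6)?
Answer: -2771952/1295 ≈ -2140.5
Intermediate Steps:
t = -1295/1462 (t = 76405*(-1/86258) = -1295/1462 ≈ -0.88577)
d(L, S) = 0 (d(L, S) = 0*S = 0)
N(Q) = -6*Q (N(Q) = 0 + Q*(-6) = 0 - 6*Q = -6*Q)
N(-316)/t = (-6*(-316))/(-1295/1462) = 1896*(-1462/1295) = -2771952/1295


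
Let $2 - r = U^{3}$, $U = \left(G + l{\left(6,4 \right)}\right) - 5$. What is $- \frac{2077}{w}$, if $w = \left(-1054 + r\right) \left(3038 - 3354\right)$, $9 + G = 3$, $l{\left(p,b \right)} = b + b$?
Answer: $- \frac{2077}{323900} \approx -0.0064125$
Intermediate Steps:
$l{\left(p,b \right)} = 2 b$
$G = -6$ ($G = -9 + 3 = -6$)
$U = -3$ ($U = \left(-6 + 2 \cdot 4\right) - 5 = \left(-6 + 8\right) - 5 = 2 - 5 = -3$)
$r = 29$ ($r = 2 - \left(-3\right)^{3} = 2 - -27 = 2 + 27 = 29$)
$w = 323900$ ($w = \left(-1054 + 29\right) \left(3038 - 3354\right) = \left(-1025\right) \left(-316\right) = 323900$)
$- \frac{2077}{w} = - \frac{2077}{323900}$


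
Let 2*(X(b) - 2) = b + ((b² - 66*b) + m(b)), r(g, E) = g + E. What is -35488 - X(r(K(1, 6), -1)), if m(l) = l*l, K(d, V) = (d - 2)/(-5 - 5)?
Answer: -1776003/50 ≈ -35520.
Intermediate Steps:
K(d, V) = ⅕ - d/10 (K(d, V) = (-2 + d)/(-10) = (-2 + d)*(-⅒) = ⅕ - d/10)
r(g, E) = E + g
m(l) = l²
X(b) = 2 + b² - 65*b/2 (X(b) = 2 + (b + ((b² - 66*b) + b²))/2 = 2 + (b + (-66*b + 2*b²))/2 = 2 + (-65*b + 2*b²)/2 = 2 + (b² - 65*b/2) = 2 + b² - 65*b/2)
-35488 - X(r(K(1, 6), -1)) = -35488 - (2 + (-1 + (⅕ - ⅒*1))² - 65*(-1 + (⅕ - ⅒*1))/2) = -35488 - (2 + (-1 + (⅕ - ⅒))² - 65*(-1 + (⅕ - ⅒))/2) = -35488 - (2 + (-1 + ⅒)² - 65*(-1 + ⅒)/2) = -35488 - (2 + (-9/10)² - 65/2*(-9/10)) = -35488 - (2 + 81/100 + 117/4) = -35488 - 1*1603/50 = -35488 - 1603/50 = -1776003/50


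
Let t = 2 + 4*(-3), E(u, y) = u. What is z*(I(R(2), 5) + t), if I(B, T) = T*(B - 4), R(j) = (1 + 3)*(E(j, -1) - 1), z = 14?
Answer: -140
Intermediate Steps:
R(j) = -4 + 4*j (R(j) = (1 + 3)*(j - 1) = 4*(-1 + j) = -4 + 4*j)
I(B, T) = T*(-4 + B)
t = -10 (t = 2 - 12 = -10)
z*(I(R(2), 5) + t) = 14*(5*(-4 + (-4 + 4*2)) - 10) = 14*(5*(-4 + (-4 + 8)) - 10) = 14*(5*(-4 + 4) - 10) = 14*(5*0 - 10) = 14*(0 - 10) = 14*(-10) = -140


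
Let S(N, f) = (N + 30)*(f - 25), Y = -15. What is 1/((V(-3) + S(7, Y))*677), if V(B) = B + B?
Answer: -1/1006022 ≈ -9.9401e-7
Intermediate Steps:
S(N, f) = (-25 + f)*(30 + N) (S(N, f) = (30 + N)*(-25 + f) = (-25 + f)*(30 + N))
V(B) = 2*B
1/((V(-3) + S(7, Y))*677) = 1/((2*(-3) + (-750 - 25*7 + 30*(-15) + 7*(-15)))*677) = (1/677)/(-6 + (-750 - 175 - 450 - 105)) = (1/677)/(-6 - 1480) = (1/677)/(-1486) = -1/1486*1/677 = -1/1006022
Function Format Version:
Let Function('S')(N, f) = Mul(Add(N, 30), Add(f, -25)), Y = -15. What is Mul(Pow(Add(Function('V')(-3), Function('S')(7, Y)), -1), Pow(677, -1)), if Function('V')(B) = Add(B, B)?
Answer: Rational(-1, 1006022) ≈ -9.9401e-7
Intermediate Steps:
Function('S')(N, f) = Mul(Add(-25, f), Add(30, N)) (Function('S')(N, f) = Mul(Add(30, N), Add(-25, f)) = Mul(Add(-25, f), Add(30, N)))
Function('V')(B) = Mul(2, B)
Mul(Pow(Add(Function('V')(-3), Function('S')(7, Y)), -1), Pow(677, -1)) = Mul(Pow(Add(Mul(2, -3), Add(-750, Mul(-25, 7), Mul(30, -15), Mul(7, -15))), -1), Pow(677, -1)) = Mul(Pow(Add(-6, Add(-750, -175, -450, -105)), -1), Rational(1, 677)) = Mul(Pow(Add(-6, -1480), -1), Rational(1, 677)) = Mul(Pow(-1486, -1), Rational(1, 677)) = Mul(Rational(-1, 1486), Rational(1, 677)) = Rational(-1, 1006022)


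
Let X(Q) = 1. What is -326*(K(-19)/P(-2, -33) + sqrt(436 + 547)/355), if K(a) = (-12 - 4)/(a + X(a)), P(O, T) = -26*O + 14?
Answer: -1304/297 - 326*sqrt(983)/355 ≈ -33.182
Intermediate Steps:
P(O, T) = 14 - 26*O
K(a) = -16/(1 + a) (K(a) = (-12 - 4)/(a + 1) = -16/(1 + a))
-326*(K(-19)/P(-2, -33) + sqrt(436 + 547)/355) = -326*((-16/(1 - 19))/(14 - 26*(-2)) + sqrt(436 + 547)/355) = -326*((-16/(-18))/(14 + 52) + sqrt(983)*(1/355)) = -326*(-16*(-1/18)/66 + sqrt(983)/355) = -326*((8/9)*(1/66) + sqrt(983)/355) = -326*(4/297 + sqrt(983)/355) = -1304/297 - 326*sqrt(983)/355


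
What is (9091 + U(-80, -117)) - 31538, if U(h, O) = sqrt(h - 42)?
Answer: -22447 + I*sqrt(122) ≈ -22447.0 + 11.045*I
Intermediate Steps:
U(h, O) = sqrt(-42 + h)
(9091 + U(-80, -117)) - 31538 = (9091 + sqrt(-42 - 80)) - 31538 = (9091 + sqrt(-122)) - 31538 = (9091 + I*sqrt(122)) - 31538 = -22447 + I*sqrt(122)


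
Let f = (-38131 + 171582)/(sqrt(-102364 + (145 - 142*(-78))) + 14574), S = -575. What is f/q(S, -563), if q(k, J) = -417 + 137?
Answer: -46307497/1416617460 + 133451*I*sqrt(10127)/19832644440 ≈ -0.032689 + 0.00067715*I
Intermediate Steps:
q(k, J) = -280
f = 133451/(14574 + 3*I*sqrt(10127)) (f = 133451/(sqrt(-102364 + (145 + 11076)) + 14574) = 133451/(sqrt(-102364 + 11221) + 14574) = 133451/(sqrt(-91143) + 14574) = 133451/(3*I*sqrt(10127) + 14574) = 133451/(14574 + 3*I*sqrt(10127)) ≈ 9.1529 - 0.1896*I)
f/q(S, -563) = (648304958/70830873 - 133451*I*sqrt(10127)/70830873)/(-280) = (648304958/70830873 - 133451*I*sqrt(10127)/70830873)*(-1/280) = -46307497/1416617460 + 133451*I*sqrt(10127)/19832644440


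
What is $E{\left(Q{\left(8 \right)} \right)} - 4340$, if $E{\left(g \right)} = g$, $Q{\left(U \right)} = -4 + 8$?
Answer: $-4336$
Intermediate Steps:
$Q{\left(U \right)} = 4$
$E{\left(Q{\left(8 \right)} \right)} - 4340 = 4 - 4340 = -4336$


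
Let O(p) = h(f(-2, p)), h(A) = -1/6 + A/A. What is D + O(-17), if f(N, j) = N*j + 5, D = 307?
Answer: 1847/6 ≈ 307.83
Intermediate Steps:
f(N, j) = 5 + N*j
h(A) = ⅚ (h(A) = -1*⅙ + 1 = -⅙ + 1 = ⅚)
O(p) = ⅚
D + O(-17) = 307 + ⅚ = 1847/6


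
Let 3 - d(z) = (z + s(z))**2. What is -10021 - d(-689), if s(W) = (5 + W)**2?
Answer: 218244995865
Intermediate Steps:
d(z) = 3 - (z + (5 + z)**2)**2
-10021 - d(-689) = -10021 - (3 - (-689 + (5 - 689)**2)**2) = -10021 - (3 - (-689 + (-684)**2)**2) = -10021 - (3 - (-689 + 467856)**2) = -10021 - (3 - 1*467167**2) = -10021 - (3 - 1*218245005889) = -10021 - (3 - 218245005889) = -10021 - 1*(-218245005886) = -10021 + 218245005886 = 218244995865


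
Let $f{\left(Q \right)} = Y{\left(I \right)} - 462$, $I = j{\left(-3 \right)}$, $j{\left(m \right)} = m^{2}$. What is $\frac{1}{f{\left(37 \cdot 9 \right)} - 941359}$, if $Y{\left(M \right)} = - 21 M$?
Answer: $- \frac{1}{942010} \approx -1.0616 \cdot 10^{-6}$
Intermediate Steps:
$I = 9$ ($I = \left(-3\right)^{2} = 9$)
$f{\left(Q \right)} = -651$ ($f{\left(Q \right)} = \left(-21\right) 9 - 462 = -189 - 462 = -651$)
$\frac{1}{f{\left(37 \cdot 9 \right)} - 941359} = \frac{1}{-651 - 941359} = \frac{1}{-942010} = - \frac{1}{942010}$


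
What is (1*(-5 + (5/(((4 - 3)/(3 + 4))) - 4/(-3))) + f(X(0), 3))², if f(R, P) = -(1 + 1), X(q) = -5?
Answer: 7744/9 ≈ 860.44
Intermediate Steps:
f(R, P) = -2 (f(R, P) = -1*2 = -2)
(1*(-5 + (5/(((4 - 3)/(3 + 4))) - 4/(-3))) + f(X(0), 3))² = (1*(-5 + (5/(((4 - 3)/(3 + 4))) - 4/(-3))) - 2)² = (1*(-5 + (5/((1/7)) - 4*(-⅓))) - 2)² = (1*(-5 + (5/((1*(⅐))) + 4/3)) - 2)² = (1*(-5 + (5/(⅐) + 4/3)) - 2)² = (1*(-5 + (5*7 + 4/3)) - 2)² = (1*(-5 + (35 + 4/3)) - 2)² = (1*(-5 + 109/3) - 2)² = (1*(94/3) - 2)² = (94/3 - 2)² = (88/3)² = 7744/9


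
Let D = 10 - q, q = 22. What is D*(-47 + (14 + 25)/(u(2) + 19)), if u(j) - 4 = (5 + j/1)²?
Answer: 1115/2 ≈ 557.50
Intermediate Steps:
u(j) = 4 + (5 + j)² (u(j) = 4 + (5 + j/1)² = 4 + (5 + j*1)² = 4 + (5 + j)²)
D = -12 (D = 10 - 1*22 = 10 - 22 = -12)
D*(-47 + (14 + 25)/(u(2) + 19)) = -12*(-47 + (14 + 25)/((4 + (5 + 2)²) + 19)) = -12*(-47 + 39/((4 + 7²) + 19)) = -12*(-47 + 39/((4 + 49) + 19)) = -12*(-47 + 39/(53 + 19)) = -12*(-47 + 39/72) = -12*(-47 + 39*(1/72)) = -12*(-47 + 13/24) = -12*(-1115/24) = 1115/2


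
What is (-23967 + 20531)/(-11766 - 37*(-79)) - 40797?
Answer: -360764435/8843 ≈ -40797.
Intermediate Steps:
(-23967 + 20531)/(-11766 - 37*(-79)) - 40797 = -3436/(-11766 + 2923) - 40797 = -3436/(-8843) - 40797 = -3436*(-1/8843) - 40797 = 3436/8843 - 40797 = -360764435/8843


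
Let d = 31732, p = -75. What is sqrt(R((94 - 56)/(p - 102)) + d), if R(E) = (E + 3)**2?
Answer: sqrt(994374877)/177 ≈ 178.16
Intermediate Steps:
R(E) = (3 + E)**2
sqrt(R((94 - 56)/(p - 102)) + d) = sqrt((3 + (94 - 56)/(-75 - 102))**2 + 31732) = sqrt((3 + 38/(-177))**2 + 31732) = sqrt((3 + 38*(-1/177))**2 + 31732) = sqrt((3 - 38/177)**2 + 31732) = sqrt((493/177)**2 + 31732) = sqrt(243049/31329 + 31732) = sqrt(994374877/31329) = sqrt(994374877)/177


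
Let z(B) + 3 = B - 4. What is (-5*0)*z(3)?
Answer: 0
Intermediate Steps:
z(B) = -7 + B (z(B) = -3 + (B - 4) = -3 + (-4 + B) = -7 + B)
(-5*0)*z(3) = (-5*0)*(-7 + 3) = 0*(-4) = 0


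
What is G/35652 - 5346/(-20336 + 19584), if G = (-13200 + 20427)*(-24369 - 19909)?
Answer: -10018634505/1117096 ≈ -8968.5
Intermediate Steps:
G = -319997106 (G = 7227*(-44278) = -319997106)
G/35652 - 5346/(-20336 + 19584) = -319997106/35652 - 5346/(-20336 + 19584) = -319997106*1/35652 - 5346/(-752) = -53332851/5942 - 5346*(-1/752) = -53332851/5942 + 2673/376 = -10018634505/1117096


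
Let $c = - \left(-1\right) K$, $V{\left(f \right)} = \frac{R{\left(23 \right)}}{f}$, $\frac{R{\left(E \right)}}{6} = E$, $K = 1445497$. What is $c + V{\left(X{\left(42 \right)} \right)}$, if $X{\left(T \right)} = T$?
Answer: $\frac{10118502}{7} \approx 1.4455 \cdot 10^{6}$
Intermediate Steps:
$R{\left(E \right)} = 6 E$
$V{\left(f \right)} = \frac{138}{f}$ ($V{\left(f \right)} = \frac{6 \cdot 23}{f} = \frac{138}{f}$)
$c = 1445497$ ($c = - \left(-1\right) 1445497 = \left(-1\right) \left(-1445497\right) = 1445497$)
$c + V{\left(X{\left(42 \right)} \right)} = 1445497 + \frac{138}{42} = 1445497 + 138 \cdot \frac{1}{42} = 1445497 + \frac{23}{7} = \frac{10118502}{7}$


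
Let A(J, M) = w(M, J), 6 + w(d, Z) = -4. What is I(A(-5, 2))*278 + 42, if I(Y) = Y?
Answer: -2738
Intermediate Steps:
w(d, Z) = -10 (w(d, Z) = -6 - 4 = -10)
A(J, M) = -10
I(A(-5, 2))*278 + 42 = -10*278 + 42 = -2780 + 42 = -2738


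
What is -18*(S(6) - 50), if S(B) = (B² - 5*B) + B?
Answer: 684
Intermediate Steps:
S(B) = B² - 4*B
-18*(S(6) - 50) = -18*(6*(-4 + 6) - 50) = -18*(6*2 - 50) = -18*(12 - 50) = -18*(-38) = 684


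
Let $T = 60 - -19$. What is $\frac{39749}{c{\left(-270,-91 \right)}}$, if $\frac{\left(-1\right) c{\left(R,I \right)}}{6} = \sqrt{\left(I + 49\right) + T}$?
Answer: $- \frac{39749 \sqrt{37}}{222} \approx -1089.1$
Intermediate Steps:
$T = 79$ ($T = 60 + 19 = 79$)
$c{\left(R,I \right)} = - 6 \sqrt{128 + I}$ ($c{\left(R,I \right)} = - 6 \sqrt{\left(I + 49\right) + 79} = - 6 \sqrt{\left(49 + I\right) + 79} = - 6 \sqrt{128 + I}$)
$\frac{39749}{c{\left(-270,-91 \right)}} = \frac{39749}{\left(-6\right) \sqrt{128 - 91}} = \frac{39749}{\left(-6\right) \sqrt{37}} = 39749 \left(- \frac{\sqrt{37}}{222}\right) = - \frac{39749 \sqrt{37}}{222}$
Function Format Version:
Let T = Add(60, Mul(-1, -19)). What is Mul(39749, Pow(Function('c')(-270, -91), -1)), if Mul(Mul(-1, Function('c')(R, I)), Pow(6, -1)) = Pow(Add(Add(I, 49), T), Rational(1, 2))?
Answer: Mul(Rational(-39749, 222), Pow(37, Rational(1, 2))) ≈ -1089.1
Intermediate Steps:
T = 79 (T = Add(60, 19) = 79)
Function('c')(R, I) = Mul(-6, Pow(Add(128, I), Rational(1, 2))) (Function('c')(R, I) = Mul(-6, Pow(Add(Add(I, 49), 79), Rational(1, 2))) = Mul(-6, Pow(Add(Add(49, I), 79), Rational(1, 2))) = Mul(-6, Pow(Add(128, I), Rational(1, 2))))
Mul(39749, Pow(Function('c')(-270, -91), -1)) = Mul(39749, Pow(Mul(-6, Pow(Add(128, -91), Rational(1, 2))), -1)) = Mul(39749, Pow(Mul(-6, Pow(37, Rational(1, 2))), -1)) = Mul(39749, Mul(Rational(-1, 222), Pow(37, Rational(1, 2)))) = Mul(Rational(-39749, 222), Pow(37, Rational(1, 2)))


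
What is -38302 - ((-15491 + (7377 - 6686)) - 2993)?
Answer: -20509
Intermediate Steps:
-38302 - ((-15491 + (7377 - 6686)) - 2993) = -38302 - ((-15491 + 691) - 2993) = -38302 - (-14800 - 2993) = -38302 - 1*(-17793) = -38302 + 17793 = -20509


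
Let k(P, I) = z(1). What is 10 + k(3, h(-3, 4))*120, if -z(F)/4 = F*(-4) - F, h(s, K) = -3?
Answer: 2410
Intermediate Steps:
z(F) = 20*F (z(F) = -4*(F*(-4) - F) = -4*(-4*F - F) = -(-20)*F = 20*F)
k(P, I) = 20 (k(P, I) = 20*1 = 20)
10 + k(3, h(-3, 4))*120 = 10 + 20*120 = 10 + 2400 = 2410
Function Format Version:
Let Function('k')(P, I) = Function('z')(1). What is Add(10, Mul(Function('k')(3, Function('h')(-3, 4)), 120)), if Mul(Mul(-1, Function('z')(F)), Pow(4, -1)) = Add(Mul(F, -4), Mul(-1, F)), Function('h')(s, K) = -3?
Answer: 2410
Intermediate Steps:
Function('z')(F) = Mul(20, F) (Function('z')(F) = Mul(-4, Add(Mul(F, -4), Mul(-1, F))) = Mul(-4, Add(Mul(-4, F), Mul(-1, F))) = Mul(-4, Mul(-5, F)) = Mul(20, F))
Function('k')(P, I) = 20 (Function('k')(P, I) = Mul(20, 1) = 20)
Add(10, Mul(Function('k')(3, Function('h')(-3, 4)), 120)) = Add(10, Mul(20, 120)) = Add(10, 2400) = 2410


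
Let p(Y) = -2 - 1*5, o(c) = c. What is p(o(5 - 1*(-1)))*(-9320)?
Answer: 65240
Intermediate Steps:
p(Y) = -7 (p(Y) = -2 - 5 = -7)
p(o(5 - 1*(-1)))*(-9320) = -7*(-9320) = 65240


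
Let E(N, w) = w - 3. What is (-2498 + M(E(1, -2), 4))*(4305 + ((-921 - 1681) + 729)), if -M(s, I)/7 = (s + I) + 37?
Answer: -6688000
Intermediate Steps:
E(N, w) = -3 + w
M(s, I) = -259 - 7*I - 7*s (M(s, I) = -7*((s + I) + 37) = -7*((I + s) + 37) = -7*(37 + I + s) = -259 - 7*I - 7*s)
(-2498 + M(E(1, -2), 4))*(4305 + ((-921 - 1681) + 729)) = (-2498 + (-259 - 7*4 - 7*(-3 - 2)))*(4305 + ((-921 - 1681) + 729)) = (-2498 + (-259 - 28 - 7*(-5)))*(4305 + (-2602 + 729)) = (-2498 + (-259 - 28 + 35))*(4305 - 1873) = (-2498 - 252)*2432 = -2750*2432 = -6688000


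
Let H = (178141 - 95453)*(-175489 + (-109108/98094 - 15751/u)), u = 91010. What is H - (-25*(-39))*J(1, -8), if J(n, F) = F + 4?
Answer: -1704564413519163892/117467565 ≈ -1.4511e+10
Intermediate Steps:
J(n, F) = 4 + F
H = -1704564871642667392/117467565 (H = (178141 - 95453)*(-175489 + (-109108/98094 - 15751/91010)) = 82688*(-175489 + (-109108*1/98094 - 15751*1/91010)) = 82688*(-175489 + (-54554/49047 - 829/4790)) = 82688*(-175489 - 301973623/234935130) = 82688*(-41228833002193/234935130) = -1704564871642667392/117467565 ≈ -1.4511e+10)
H - (-25*(-39))*J(1, -8) = -1704564871642667392/117467565 - (-25*(-39))*(4 - 8) = -1704564871642667392/117467565 - 975*(-4) = -1704564871642667392/117467565 - 1*(-3900) = -1704564871642667392/117467565 + 3900 = -1704564413519163892/117467565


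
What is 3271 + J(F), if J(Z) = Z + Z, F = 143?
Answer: 3557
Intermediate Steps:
J(Z) = 2*Z
3271 + J(F) = 3271 + 2*143 = 3271 + 286 = 3557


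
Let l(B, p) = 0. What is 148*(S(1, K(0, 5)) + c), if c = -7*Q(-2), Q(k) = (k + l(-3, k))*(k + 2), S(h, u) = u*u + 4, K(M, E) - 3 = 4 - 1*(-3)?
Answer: 15392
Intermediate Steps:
K(M, E) = 10 (K(M, E) = 3 + (4 - 1*(-3)) = 3 + (4 + 3) = 3 + 7 = 10)
S(h, u) = 4 + u² (S(h, u) = u² + 4 = 4 + u²)
Q(k) = k*(2 + k) (Q(k) = (k + 0)*(k + 2) = k*(2 + k))
c = 0 (c = -(-14)*(2 - 2) = -(-14)*0 = -7*0 = 0)
148*(S(1, K(0, 5)) + c) = 148*((4 + 10²) + 0) = 148*((4 + 100) + 0) = 148*(104 + 0) = 148*104 = 15392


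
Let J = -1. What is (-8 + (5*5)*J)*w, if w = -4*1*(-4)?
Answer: -528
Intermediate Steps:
w = 16 (w = -4*(-4) = 16)
(-8 + (5*5)*J)*w = (-8 + (5*5)*(-1))*16 = (-8 + 25*(-1))*16 = (-8 - 25)*16 = -33*16 = -528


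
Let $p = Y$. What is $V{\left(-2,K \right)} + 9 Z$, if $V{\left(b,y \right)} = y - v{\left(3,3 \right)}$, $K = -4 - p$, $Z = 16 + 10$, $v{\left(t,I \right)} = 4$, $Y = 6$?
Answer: $220$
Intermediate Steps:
$p = 6$
$Z = 26$
$K = -10$ ($K = -4 - 6 = -10$)
$V{\left(b,y \right)} = -4 + y$ ($V{\left(b,y \right)} = y - 4 = -4 + y$)
$V{\left(-2,K \right)} + 9 Z = \left(-4 - 10\right) + 9 \cdot 26 = -14 + 234 = 220$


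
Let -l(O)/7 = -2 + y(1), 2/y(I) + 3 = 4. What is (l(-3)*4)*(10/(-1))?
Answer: 0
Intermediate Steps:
y(I) = 2 (y(I) = 2/(-3 + 4) = 2/1 = 2*1 = 2)
l(O) = 0 (l(O) = -7*(-2 + 2) = -7*0 = 0)
(l(-3)*4)*(10/(-1)) = (0*4)*(10/(-1)) = 0*(10*(-1)) = 0*(-10) = 0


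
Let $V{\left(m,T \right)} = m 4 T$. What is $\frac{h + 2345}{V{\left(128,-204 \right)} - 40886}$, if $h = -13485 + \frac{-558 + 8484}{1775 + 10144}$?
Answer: $\frac{22128289}{288705991} \approx 0.076646$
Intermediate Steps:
$V{\left(m,T \right)} = 4 T m$ ($V{\left(m,T \right)} = 4 m T = 4 T m$)
$h = - \frac{53573263}{3973}$ ($h = -13485 + \frac{7926}{11919} = -13485 + 7926 \cdot \frac{1}{11919} = -13485 + \frac{2642}{3973} = - \frac{53573263}{3973} \approx -13484.0$)
$\frac{h + 2345}{V{\left(128,-204 \right)} - 40886} = \frac{- \frac{53573263}{3973} + 2345}{4 \left(-204\right) 128 - 40886} = - \frac{44256578}{3973 \left(-104448 - 40886\right)} = - \frac{44256578}{3973 \left(-145334\right)} = \left(- \frac{44256578}{3973}\right) \left(- \frac{1}{145334}\right) = \frac{22128289}{288705991}$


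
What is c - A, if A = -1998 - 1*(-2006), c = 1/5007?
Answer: -40055/5007 ≈ -7.9998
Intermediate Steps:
c = 1/5007 ≈ 0.00019972
A = 8 (A = -1998 + 2006 = 8)
c - A = 1/5007 - 1*8 = 1/5007 - 8 = -40055/5007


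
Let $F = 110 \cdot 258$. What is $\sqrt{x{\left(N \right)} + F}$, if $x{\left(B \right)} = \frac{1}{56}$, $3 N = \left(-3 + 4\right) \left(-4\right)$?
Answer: $\frac{\sqrt{22249934}}{28} \approx 168.46$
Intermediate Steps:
$N = - \frac{4}{3}$ ($N = \frac{\left(-3 + 4\right) \left(-4\right)}{3} = \frac{1 \left(-4\right)}{3} = \frac{1}{3} \left(-4\right) = - \frac{4}{3} \approx -1.3333$)
$x{\left(B \right)} = \frac{1}{56}$
$F = 28380$
$\sqrt{x{\left(N \right)} + F} = \sqrt{\frac{1}{56} + 28380} = \sqrt{\frac{1589281}{56}} = \frac{\sqrt{22249934}}{28}$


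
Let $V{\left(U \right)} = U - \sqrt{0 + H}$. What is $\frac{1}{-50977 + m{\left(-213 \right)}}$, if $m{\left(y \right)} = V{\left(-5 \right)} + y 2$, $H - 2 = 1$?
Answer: $- \frac{17136}{880927487} + \frac{\sqrt{3}}{2642782461} \approx -1.9452 \cdot 10^{-5}$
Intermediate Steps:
$H = 3$ ($H = 2 + 1 = 3$)
$V{\left(U \right)} = U - \sqrt{3}$ ($V{\left(U \right)} = U - \sqrt{0 + 3} = U - \sqrt{3}$)
$m{\left(y \right)} = -5 - \sqrt{3} + 2 y$ ($m{\left(y \right)} = \left(-5 - \sqrt{3}\right) + y 2 = \left(-5 - \sqrt{3}\right) + 2 y = -5 - \sqrt{3} + 2 y$)
$\frac{1}{-50977 + m{\left(-213 \right)}} = \frac{1}{-50977 - \left(431 + \sqrt{3}\right)} = \frac{1}{-51408 - \sqrt{3}}$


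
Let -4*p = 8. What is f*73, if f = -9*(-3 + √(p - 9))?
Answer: 1971 - 657*I*√11 ≈ 1971.0 - 2179.0*I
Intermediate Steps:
p = -2 (p = -¼*8 = -2)
f = 27 - 9*I*√11 (f = -9*(-3 + √(-2 - 9)) = -9*(-3 + √(-11)) = -9*(-3 + I*√11) = 27 - 9*I*√11 ≈ 27.0 - 29.85*I)
f*73 = (27 - 9*I*√11)*73 = 1971 - 657*I*√11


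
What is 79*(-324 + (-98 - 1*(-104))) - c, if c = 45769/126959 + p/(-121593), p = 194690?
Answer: -387797343451121/15437325687 ≈ -25121.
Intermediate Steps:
c = -19152457693/15437325687 (c = 45769/126959 + 194690/(-121593) = 45769*(1/126959) + 194690*(-1/121593) = 45769/126959 - 194690/121593 = -19152457693/15437325687 ≈ -1.2407)
79*(-324 + (-98 - 1*(-104))) - c = 79*(-324 + (-98 - 1*(-104))) - 1*(-19152457693/15437325687) = 79*(-324 + (-98 + 104)) + 19152457693/15437325687 = 79*(-324 + 6) + 19152457693/15437325687 = 79*(-318) + 19152457693/15437325687 = -25122 + 19152457693/15437325687 = -387797343451121/15437325687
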